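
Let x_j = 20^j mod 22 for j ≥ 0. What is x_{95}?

12

Listing terms: x_0 = 1, x_1 = 20, x_2 = 4, x_3 = 14, x_4 = 16, x_5 = 12, x_6 = 20.
Since x_6 = x_1 = 20, the sequence is eventually periodic: after a pre-period of length 1 it cycles with period 5.
For j ≥ 1, x_j depends only on (j - 1) mod 5. (95 - 1) mod 5 = 4, so x_{95} = x_5 = 12.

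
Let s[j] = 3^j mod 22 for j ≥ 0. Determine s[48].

Listing terms: s[0] = 1,  s[1] = 3,  s[2] = 9,  s[3] = 5,  s[4] = 15,  s[5] = 1.
The sequence repeats with period 5.
(48 - 0) mod 5 = 3, so s[48] = s[3] = 5.

5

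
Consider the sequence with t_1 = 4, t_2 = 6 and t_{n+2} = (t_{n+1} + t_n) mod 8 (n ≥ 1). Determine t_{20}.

Listing terms: t_1 = 4,  t_2 = 6,  t_3 = 2,  t_4 = 0,  t_5 = 2,  t_6 = 2,  t_7 = 4,  t_8 = 6.
The sequence repeats with period 6.
So t_{20} = t_{1 + ((20-1) mod 6)} = t_2 = 6.

6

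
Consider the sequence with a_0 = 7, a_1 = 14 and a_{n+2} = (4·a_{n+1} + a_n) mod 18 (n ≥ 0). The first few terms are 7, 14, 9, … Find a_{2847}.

4

Listing terms: a_0 = 7, a_1 = 14, a_2 = 9, a_3 = 14, a_4 = 11, a_5 = 4, a_6 = 9, a_7 = 4, a_8 = 7, a_9 = 14.
The sequence repeats with period 8.
So a_{2847} = a_{0 + ((2847-0) mod 8)} = a_7 = 4.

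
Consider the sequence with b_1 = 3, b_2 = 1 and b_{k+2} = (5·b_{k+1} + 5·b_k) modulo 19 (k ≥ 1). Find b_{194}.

16

b_1 = 3, b_2 = 1, b_3 = 1, b_4 = 10, b_5 = 17, b_6 = 2, b_7 = 0, b_8 = 10, b_9 = 12, b_{10} = 15, b_{11} = 2, b_{12} = 9, b_{13} = 17, b_{14} = 16, b_{15} = 13, b_{16} = 12, b_{17} = 11, b_{18} = 1, b_{19} = 3, b_{20} = 1.
Since (b_{19}, b_{20}) = (b_1, b_2) = (3, 1) (two consecutive terms determine the rest), the sequence is periodic with period 18.
So b_{194} = b_{1 + ((194-1) mod 18)} = b_{14} = 16.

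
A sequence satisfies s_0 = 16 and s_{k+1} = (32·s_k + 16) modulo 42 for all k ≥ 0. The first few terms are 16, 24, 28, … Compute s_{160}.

s_0 = 16,  s_1 = 24,  s_2 = 28,  s_3 = 30,  s_4 = 10,  s_5 = 0,  s_6 = 16.
The sequence repeats with period 6.
So s_{160} = s_{0 + ((160-0) mod 6)} = s_4 = 10.

10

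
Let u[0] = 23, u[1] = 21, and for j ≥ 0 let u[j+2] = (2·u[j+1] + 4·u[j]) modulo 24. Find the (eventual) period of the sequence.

8

Listing terms: u[0] = 23,  u[1] = 21,  u[2] = 14,  u[3] = 16,  u[4] = 16,  u[5] = 0,  u[6] = 16,  u[7] = 8,  u[8] = 8,  u[9] = 0,  u[10] = 8,  u[11] = 16,  u[12] = 16.
Since (u[11], u[12]) = (u[3], u[4]) = (16, 16) (two consecutive terms determine the rest), the sequence is eventually periodic: after a pre-period of length 3 it cycles with period 8.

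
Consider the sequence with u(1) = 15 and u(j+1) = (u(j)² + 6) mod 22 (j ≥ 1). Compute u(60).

Computing terms: u(1) = 15; u(2) = 11; u(3) = 17; u(4) = 9; u(5) = 21; u(6) = 7; u(7) = 11.
Since u(7) = u(2) = 11, the sequence is eventually periodic: after a pre-period of length 1 it cycles with period 5.
For j ≥ 2, u(j) depends only on (j - 2) mod 5. (60 - 2) mod 5 = 3, so u(60) = u(5) = 21.

21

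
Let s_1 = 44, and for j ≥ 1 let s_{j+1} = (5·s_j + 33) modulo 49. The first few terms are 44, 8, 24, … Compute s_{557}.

Listing terms: s_1 = 44, s_2 = 8, s_3 = 24, s_4 = 6, s_5 = 14, s_6 = 5, s_7 = 9, s_8 = 29, s_9 = 31, s_{10} = 41, s_{11} = 42, s_{12} = 47, s_{13} = 23, s_{14} = 1, s_{15} = 38, s_{16} = 27, s_{17} = 21, s_{18} = 40, s_{19} = 37, s_{20} = 22, s_{21} = 45, s_{22} = 13, s_{23} = 0, s_{24} = 33, s_{25} = 2, s_{26} = 43, s_{27} = 3, s_{28} = 48, s_{29} = 28, s_{30} = 26, s_{31} = 16, s_{32} = 15, s_{33} = 10, s_{34} = 34, s_{35} = 7, s_{36} = 19, s_{37} = 30, s_{38} = 36, s_{39} = 17, s_{40} = 20, s_{41} = 35, s_{42} = 12, s_{43} = 44.
Since s_{43} = s_1 = 44, the sequence is periodic with period 42.
(557 - 1) mod 42 = 10, so s_{557} = s_{11} = 42.

42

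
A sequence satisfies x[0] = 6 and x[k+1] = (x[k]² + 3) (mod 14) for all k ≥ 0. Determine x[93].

7

We have x[0] = 6, x[1] = 11, x[2] = 12, x[3] = 7, x[4] = 10, x[5] = 5, x[6] = 0, x[7] = 3, x[8] = 12.
Since x[8] = x[2] = 12, the sequence is eventually periodic: after a pre-period of length 2 it cycles with period 6.
For k ≥ 2, x[k] depends only on (k - 2) mod 6. (93 - 2) mod 6 = 1, so x[93] = x[3] = 7.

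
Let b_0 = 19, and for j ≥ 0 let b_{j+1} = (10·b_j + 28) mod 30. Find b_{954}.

Computing terms: b_0 = 19; b_1 = 8; b_2 = 18; b_3 = 28; b_4 = 8.
Since b_4 = b_1 = 8, the sequence is eventually periodic: after a pre-period of length 1 it cycles with period 3.
For j ≥ 1, b_j depends only on (j - 1) mod 3. (954 - 1) mod 3 = 2, so b_{954} = b_3 = 28.

28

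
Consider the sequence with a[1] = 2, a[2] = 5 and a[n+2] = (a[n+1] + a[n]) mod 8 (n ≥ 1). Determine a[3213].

3

We have a[1] = 2; a[2] = 5; a[3] = 7; a[4] = 4; a[5] = 3; a[6] = 7; a[7] = 2; a[8] = 1; a[9] = 3; a[10] = 4; a[11] = 7; a[12] = 3; a[13] = 2; a[14] = 5.
Since (a[13], a[14]) = (a[1], a[2]) = (2, 5) (two consecutive terms determine the rest), the sequence is periodic with period 12.
So a[3213] = a[1 + ((3213-1) mod 12)] = a[9] = 3.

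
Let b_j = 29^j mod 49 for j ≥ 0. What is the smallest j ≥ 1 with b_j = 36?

3

Listing terms: b_0 = 1; b_1 = 29; b_2 = 8; b_3 = 36; b_4 = 15; b_5 = 43; b_6 = 22; b_7 = 1.
Since b_7 = b_0 = 1, the sequence is periodic with period 7.
The value 36 first appears (with j ≥ 1) at b_3.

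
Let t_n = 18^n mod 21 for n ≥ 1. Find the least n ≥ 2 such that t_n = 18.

t_1 = 18, t_2 = 9, t_3 = 15, t_4 = 18.
The sequence repeats with period 3.
The value 18 next appears (with n ≥ 2) at t_4.

4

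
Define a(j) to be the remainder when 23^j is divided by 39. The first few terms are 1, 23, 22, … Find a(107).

17

Listing terms: a(0) = 1,  a(1) = 23,  a(2) = 22,  a(3) = 38,  a(4) = 16,  a(5) = 17,  a(6) = 1.
Since a(6) = a(0) = 1, the sequence is periodic with period 6.
(107 - 0) mod 6 = 5, so a(107) = a(5) = 17.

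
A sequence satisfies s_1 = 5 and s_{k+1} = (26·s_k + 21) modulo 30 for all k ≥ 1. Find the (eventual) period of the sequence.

10

Listing terms: s_1 = 5,  s_2 = 1,  s_3 = 17,  s_4 = 13,  s_5 = 29,  s_6 = 25,  s_7 = 11,  s_8 = 7,  s_9 = 23,  s_{10} = 19,  s_{11} = 5.
Since s_{11} = s_1 = 5, the sequence is periodic with period 10.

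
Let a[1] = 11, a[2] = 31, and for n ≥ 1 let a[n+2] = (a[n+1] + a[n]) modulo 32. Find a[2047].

31

We have a[1] = 11, a[2] = 31, a[3] = 10, a[4] = 9, a[5] = 19, a[6] = 28, a[7] = 15, a[8] = 11, a[9] = 26, a[10] = 5, a[11] = 31, a[12] = 4, a[13] = 3, a[14] = 7, a[15] = 10, a[16] = 17, a[17] = 27, a[18] = 12, a[19] = 7, a[20] = 19, a[21] = 26, a[22] = 13, a[23] = 7, a[24] = 20, a[25] = 27, a[26] = 15, a[27] = 10, a[28] = 25, a[29] = 3, a[30] = 28, a[31] = 31, a[32] = 27, a[33] = 26, a[34] = 21, a[35] = 15, a[36] = 4, a[37] = 19, a[38] = 23, a[39] = 10, a[40] = 1, a[41] = 11, a[42] = 12, a[43] = 23, a[44] = 3, a[45] = 26, a[46] = 29, a[47] = 23, a[48] = 20, a[49] = 11, a[50] = 31.
Since (a[49], a[50]) = (a[1], a[2]) = (11, 31) (two consecutive terms determine the rest), the sequence is periodic with period 48.
So a[2047] = a[1 + ((2047-1) mod 48)] = a[31] = 31.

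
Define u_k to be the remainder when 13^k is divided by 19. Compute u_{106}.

Computing terms: u_0 = 1; u_1 = 13; u_2 = 17; u_3 = 12; u_4 = 4; u_5 = 14; u_6 = 11; u_7 = 10; u_8 = 16; u_9 = 18; u_{10} = 6; u_{11} = 2; u_{12} = 7; u_{13} = 15; u_{14} = 5; u_{15} = 8; u_{16} = 9; u_{17} = 3; u_{18} = 1.
The sequence repeats with period 18.
(106 - 0) mod 18 = 16, so u_{106} = u_{16} = 9.

9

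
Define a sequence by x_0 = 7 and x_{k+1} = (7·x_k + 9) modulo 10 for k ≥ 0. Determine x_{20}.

x_0 = 7,  x_1 = 8,  x_2 = 5,  x_3 = 4,  x_4 = 7.
The sequence repeats with period 4.
So x_{20} = x_{0 + ((20-0) mod 4)} = x_0 = 7.

7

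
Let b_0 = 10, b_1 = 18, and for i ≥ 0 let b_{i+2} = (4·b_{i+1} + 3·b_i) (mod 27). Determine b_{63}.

We have b_0 = 10; b_1 = 18; b_2 = 21; b_3 = 3; b_4 = 21; b_5 = 12; b_6 = 3; b_7 = 21.
Since (b_6, b_7) = (b_3, b_4) = (3, 21) (two consecutive terms determine the rest), the sequence is eventually periodic: after a pre-period of length 3 it cycles with period 3.
For i ≥ 3, b_i depends only on (i - 3) mod 3. (63 - 3) mod 3 = 0, so b_{63} = b_3 = 3.

3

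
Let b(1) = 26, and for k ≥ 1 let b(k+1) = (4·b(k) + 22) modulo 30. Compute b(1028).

b(1) = 26, b(2) = 6, b(3) = 16, b(4) = 26.
The sequence repeats with period 3.
So b(1028) = b(1 + ((1028-1) mod 3)) = b(2) = 6.

6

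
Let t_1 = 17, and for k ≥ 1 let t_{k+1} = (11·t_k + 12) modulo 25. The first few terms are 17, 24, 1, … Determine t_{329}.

23

We have t_1 = 17; t_2 = 24; t_3 = 1; t_4 = 23; t_5 = 15; t_6 = 2; t_7 = 9; t_8 = 11; t_9 = 8; t_{10} = 0; t_{11} = 12; t_{12} = 19; t_{13} = 21; t_{14} = 18; t_{15} = 10; t_{16} = 22; t_{17} = 4; t_{18} = 6; t_{19} = 3; t_{20} = 20; t_{21} = 7; t_{22} = 14; t_{23} = 16; t_{24} = 13; t_{25} = 5; t_{26} = 17.
The sequence repeats with period 25.
(329 - 1) mod 25 = 3, so t_{329} = t_4 = 23.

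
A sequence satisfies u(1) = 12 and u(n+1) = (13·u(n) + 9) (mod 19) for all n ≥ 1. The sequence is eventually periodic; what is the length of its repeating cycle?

18

We have u(1) = 12; u(2) = 13; u(3) = 7; u(4) = 5; u(5) = 17; u(6) = 2; u(7) = 16; u(8) = 8; u(9) = 18; u(10) = 15; u(11) = 14; u(12) = 1; u(13) = 3; u(14) = 10; u(15) = 6; u(16) = 11; u(17) = 0; u(18) = 9; u(19) = 12.
The sequence repeats with period 18.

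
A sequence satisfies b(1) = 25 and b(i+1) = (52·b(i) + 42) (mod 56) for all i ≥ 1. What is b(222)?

Listing terms: b(1) = 25; b(2) = 54; b(3) = 50; b(4) = 10; b(5) = 2; b(6) = 34; b(7) = 18; b(8) = 26; b(9) = 50.
Since b(9) = b(3) = 50, the sequence is eventually periodic: after a pre-period of length 2 it cycles with period 6.
For i ≥ 3, b(i) depends only on (i - 3) mod 6. (222 - 3) mod 6 = 3, so b(222) = b(6) = 34.

34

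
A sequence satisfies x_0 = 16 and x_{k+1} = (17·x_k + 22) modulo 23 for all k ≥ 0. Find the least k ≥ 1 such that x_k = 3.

x_0 = 16,  x_1 = 18,  x_2 = 6,  x_3 = 9,  x_4 = 14,  x_5 = 7,  x_6 = 3,  x_7 = 4,  x_8 = 21,  x_9 = 11,  x_{10} = 2,  x_{11} = 10,  x_{12} = 8,  x_{13} = 20,  x_{14} = 17,  x_{15} = 12,  x_{16} = 19,  x_{17} = 0,  x_{18} = 22,  x_{19} = 5,  x_{20} = 15,  x_{21} = 1,  x_{22} = 16.
The sequence repeats with period 22.
The value 3 first appears (with k ≥ 1) at x_6.

6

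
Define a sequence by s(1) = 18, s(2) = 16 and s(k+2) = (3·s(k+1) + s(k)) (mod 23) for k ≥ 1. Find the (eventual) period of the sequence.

22

Listing terms: s(1) = 18, s(2) = 16, s(3) = 20, s(4) = 7, s(5) = 18, s(6) = 15, s(7) = 17, s(8) = 20, s(9) = 8, s(10) = 21, s(11) = 2, s(12) = 4, s(13) = 14, s(14) = 0, s(15) = 14, s(16) = 19, s(17) = 2, s(18) = 2, s(19) = 8, s(20) = 3, s(21) = 17, s(22) = 8, s(23) = 18, s(24) = 16.
The sequence repeats with period 22.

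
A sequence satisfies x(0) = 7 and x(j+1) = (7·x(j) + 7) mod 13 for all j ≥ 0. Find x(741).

10

Listing terms: x(0) = 7,  x(1) = 4,  x(2) = 9,  x(3) = 5,  x(4) = 3,  x(5) = 2,  x(6) = 8,  x(7) = 11,  x(8) = 6,  x(9) = 10,  x(10) = 12,  x(11) = 0,  x(12) = 7.
The sequence repeats with period 12.
So x(741) = x(0 + ((741-0) mod 12)) = x(9) = 10.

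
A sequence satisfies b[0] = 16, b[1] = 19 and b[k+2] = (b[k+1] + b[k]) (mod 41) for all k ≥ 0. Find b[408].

33

Listing terms: b[0] = 16; b[1] = 19; b[2] = 35; b[3] = 13; b[4] = 7; b[5] = 20; b[6] = 27; b[7] = 6; b[8] = 33; b[9] = 39; b[10] = 31; b[11] = 29; b[12] = 19; b[13] = 7; b[14] = 26; b[15] = 33; b[16] = 18; b[17] = 10; b[18] = 28; b[19] = 38; b[20] = 25; b[21] = 22; b[22] = 6; b[23] = 28; b[24] = 34; b[25] = 21; b[26] = 14; b[27] = 35; b[28] = 8; b[29] = 2; b[30] = 10; b[31] = 12; b[32] = 22; b[33] = 34; b[34] = 15; b[35] = 8; b[36] = 23; b[37] = 31; b[38] = 13; b[39] = 3; b[40] = 16; b[41] = 19.
The sequence repeats with period 40.
(408 - 0) mod 40 = 8, so b[408] = b[8] = 33.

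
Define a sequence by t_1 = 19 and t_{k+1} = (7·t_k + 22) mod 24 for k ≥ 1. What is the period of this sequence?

3

t_1 = 19,  t_2 = 11,  t_3 = 3,  t_4 = 19.
Since t_4 = t_1 = 19, the sequence is periodic with period 3.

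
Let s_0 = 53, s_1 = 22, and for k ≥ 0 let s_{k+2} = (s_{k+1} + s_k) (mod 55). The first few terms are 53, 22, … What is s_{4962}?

Listing terms: s_0 = 53,  s_1 = 22,  s_2 = 20,  s_3 = 42,  s_4 = 7,  s_5 = 49,  s_6 = 1,  s_7 = 50,  s_8 = 51,  s_9 = 46,  s_{10} = 42,  s_{11} = 33,  s_{12} = 20,  s_{13} = 53,  s_{14} = 18,  s_{15} = 16,  s_{16} = 34,  s_{17} = 50,  s_{18} = 29,  s_{19} = 24,  s_{20} = 53,  s_{21} = 22.
The sequence repeats with period 20.
So s_{4962} = s_{0 + ((4962-0) mod 20)} = s_2 = 20.

20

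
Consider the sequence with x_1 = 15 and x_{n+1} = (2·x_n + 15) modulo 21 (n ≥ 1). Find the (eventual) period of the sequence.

Computing terms: x_1 = 15; x_2 = 3; x_3 = 0; x_4 = 15.
The sequence repeats with period 3.

3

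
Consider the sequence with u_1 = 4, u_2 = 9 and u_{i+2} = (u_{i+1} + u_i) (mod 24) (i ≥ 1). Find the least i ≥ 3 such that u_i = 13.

3

We have u_1 = 4, u_2 = 9, u_3 = 13, u_4 = 22, u_5 = 11, u_6 = 9, u_7 = 20, u_8 = 5, u_9 = 1, u_{10} = 6, u_{11} = 7, u_{12} = 13, u_{13} = 20, u_{14} = 9, u_{15} = 5, u_{16} = 14, u_{17} = 19, u_{18} = 9, u_{19} = 4, u_{20} = 13, u_{21} = 17, u_{22} = 6, u_{23} = 23, u_{24} = 5, u_{25} = 4, u_{26} = 9.
Since (u_{25}, u_{26}) = (u_1, u_2) = (4, 9) (two consecutive terms determine the rest), the sequence is periodic with period 24.
The value 13 first appears (with i ≥ 3) at u_3.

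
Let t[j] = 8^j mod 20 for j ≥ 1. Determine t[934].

4

Computing terms: t[1] = 8, t[2] = 4, t[3] = 12, t[4] = 16, t[5] = 8.
Since t[5] = t[1] = 8, the sequence is periodic with period 4.
So t[934] = t[1 + ((934-1) mod 4)] = t[2] = 4.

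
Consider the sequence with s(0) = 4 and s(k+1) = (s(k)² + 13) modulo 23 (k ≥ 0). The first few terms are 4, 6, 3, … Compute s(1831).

17

Computing terms: s(0) = 4, s(1) = 6, s(2) = 3, s(3) = 22, s(4) = 14, s(5) = 2, s(6) = 17, s(7) = 3.
Since s(7) = s(2) = 3, the sequence is eventually periodic: after a pre-period of length 2 it cycles with period 5.
For k ≥ 2, s(k) depends only on (k - 2) mod 5. (1831 - 2) mod 5 = 4, so s(1831) = s(6) = 17.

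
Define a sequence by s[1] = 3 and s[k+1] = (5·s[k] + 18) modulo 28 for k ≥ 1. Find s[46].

s[1] = 3; s[2] = 5; s[3] = 15; s[4] = 9; s[5] = 7; s[6] = 25; s[7] = 3.
Since s[7] = s[1] = 3, the sequence is periodic with period 6.
So s[46] = s[1 + ((46-1) mod 6)] = s[4] = 9.

9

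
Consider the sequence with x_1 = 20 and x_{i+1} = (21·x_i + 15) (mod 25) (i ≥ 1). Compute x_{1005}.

Listing terms: x_1 = 20, x_2 = 10, x_3 = 0, x_4 = 15, x_5 = 5, x_6 = 20.
Since x_6 = x_1 = 20, the sequence is periodic with period 5.
(1005 - 1) mod 5 = 4, so x_{1005} = x_5 = 5.

5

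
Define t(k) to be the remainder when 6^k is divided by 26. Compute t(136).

22

Listing terms: t(0) = 1; t(1) = 6; t(2) = 10; t(3) = 8; t(4) = 22; t(5) = 2; t(6) = 12; t(7) = 20; t(8) = 16; t(9) = 18; t(10) = 4; t(11) = 24; t(12) = 14; t(13) = 6.
Since t(13) = t(1) = 6, the sequence is eventually periodic: after a pre-period of length 1 it cycles with period 12.
For k ≥ 1, t(k) depends only on (k - 1) mod 12. (136 - 1) mod 12 = 3, so t(136) = t(4) = 22.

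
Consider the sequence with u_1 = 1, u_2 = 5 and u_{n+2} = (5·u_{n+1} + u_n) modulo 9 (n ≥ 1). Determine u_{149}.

Listing terms: u_1 = 1, u_2 = 5, u_3 = 8, u_4 = 0, u_5 = 8, u_6 = 4, u_7 = 1, u_8 = 0, u_9 = 1, u_{10} = 5.
Since (u_9, u_{10}) = (u_1, u_2) = (1, 5) (two consecutive terms determine the rest), the sequence is periodic with period 8.
(149 - 1) mod 8 = 4, so u_{149} = u_5 = 8.

8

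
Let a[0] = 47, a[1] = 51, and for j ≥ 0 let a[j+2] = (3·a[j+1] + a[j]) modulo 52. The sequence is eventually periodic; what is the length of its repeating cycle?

12

Listing terms: a[0] = 47; a[1] = 51; a[2] = 44; a[3] = 27; a[4] = 21; a[5] = 38; a[6] = 31; a[7] = 27; a[8] = 8; a[9] = 51; a[10] = 5; a[11] = 14; a[12] = 47; a[13] = 51.
Since (a[12], a[13]) = (a[0], a[1]) = (47, 51) (two consecutive terms determine the rest), the sequence is periodic with period 12.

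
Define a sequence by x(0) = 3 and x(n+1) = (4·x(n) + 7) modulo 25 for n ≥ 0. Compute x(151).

19

Computing terms: x(0) = 3,  x(1) = 19,  x(2) = 8,  x(3) = 14,  x(4) = 13,  x(5) = 9,  x(6) = 18,  x(7) = 4,  x(8) = 23,  x(9) = 24,  x(10) = 3.
The sequence repeats with period 10.
So x(151) = x(0 + ((151-0) mod 10)) = x(1) = 19.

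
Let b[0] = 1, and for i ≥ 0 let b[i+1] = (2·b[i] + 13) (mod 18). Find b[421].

15

Listing terms: b[0] = 1, b[1] = 15, b[2] = 7, b[3] = 9, b[4] = 13, b[5] = 3, b[6] = 1.
The sequence repeats with period 6.
(421 - 0) mod 6 = 1, so b[421] = b[1] = 15.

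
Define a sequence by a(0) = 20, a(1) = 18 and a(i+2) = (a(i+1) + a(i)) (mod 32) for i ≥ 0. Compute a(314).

Computing terms: a(0) = 20; a(1) = 18; a(2) = 6; a(3) = 24; a(4) = 30; a(5) = 22; a(6) = 20; a(7) = 10; a(8) = 30; a(9) = 8; a(10) = 6; a(11) = 14; a(12) = 20; a(13) = 2; a(14) = 22; a(15) = 24; a(16) = 14; a(17) = 6; a(18) = 20; a(19) = 26; a(20) = 14; a(21) = 8; a(22) = 22; a(23) = 30; a(24) = 20; a(25) = 18.
The sequence repeats with period 24.
So a(314) = a(0 + ((314-0) mod 24)) = a(2) = 6.

6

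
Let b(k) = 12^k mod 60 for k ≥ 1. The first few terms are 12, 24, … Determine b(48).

Listing terms: b(1) = 12; b(2) = 24; b(3) = 48; b(4) = 36; b(5) = 12.
Since b(5) = b(1) = 12, the sequence is periodic with period 4.
(48 - 1) mod 4 = 3, so b(48) = b(4) = 36.

36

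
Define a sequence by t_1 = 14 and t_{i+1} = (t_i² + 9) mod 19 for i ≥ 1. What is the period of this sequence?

6

Computing terms: t_1 = 14; t_2 = 15; t_3 = 6; t_4 = 7; t_5 = 1; t_6 = 10; t_7 = 14.
The sequence repeats with period 6.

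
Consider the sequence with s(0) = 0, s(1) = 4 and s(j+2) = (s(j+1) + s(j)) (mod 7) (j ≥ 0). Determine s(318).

3

We have s(0) = 0, s(1) = 4, s(2) = 4, s(3) = 1, s(4) = 5, s(5) = 6, s(6) = 4, s(7) = 3, s(8) = 0, s(9) = 3, s(10) = 3, s(11) = 6, s(12) = 2, s(13) = 1, s(14) = 3, s(15) = 4, s(16) = 0, s(17) = 4.
Since (s(16), s(17)) = (s(0), s(1)) = (0, 4) (two consecutive terms determine the rest), the sequence is periodic with period 16.
So s(318) = s(0 + ((318-0) mod 16)) = s(14) = 3.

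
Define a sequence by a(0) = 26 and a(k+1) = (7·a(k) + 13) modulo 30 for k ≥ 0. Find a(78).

We have a(0) = 26; a(1) = 15; a(2) = 28; a(3) = 29; a(4) = 6; a(5) = 25; a(6) = 8; a(7) = 9; a(8) = 16; a(9) = 5; a(10) = 18; a(11) = 19; a(12) = 26.
Since a(12) = a(0) = 26, the sequence is periodic with period 12.
(78 - 0) mod 12 = 6, so a(78) = a(6) = 8.

8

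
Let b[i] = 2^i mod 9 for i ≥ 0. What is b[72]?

We have b[0] = 1, b[1] = 2, b[2] = 4, b[3] = 8, b[4] = 7, b[5] = 5, b[6] = 1.
The sequence repeats with period 6.
(72 - 0) mod 6 = 0, so b[72] = b[0] = 1.

1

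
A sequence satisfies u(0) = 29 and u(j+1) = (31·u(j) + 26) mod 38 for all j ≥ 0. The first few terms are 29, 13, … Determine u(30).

29

Computing terms: u(0) = 29; u(1) = 13; u(2) = 11; u(3) = 25; u(4) = 3; u(5) = 5; u(6) = 29.
The sequence repeats with period 6.
(30 - 0) mod 6 = 0, so u(30) = u(0) = 29.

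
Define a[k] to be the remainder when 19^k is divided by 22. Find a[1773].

Computing terms: a[0] = 1, a[1] = 19, a[2] = 9, a[3] = 17, a[4] = 15, a[5] = 21, a[6] = 3, a[7] = 13, a[8] = 5, a[9] = 7, a[10] = 1.
Since a[10] = a[0] = 1, the sequence is periodic with period 10.
(1773 - 0) mod 10 = 3, so a[1773] = a[3] = 17.

17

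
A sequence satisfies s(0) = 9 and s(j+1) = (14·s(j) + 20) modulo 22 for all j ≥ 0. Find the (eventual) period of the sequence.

s(0) = 9,  s(1) = 14,  s(2) = 18,  s(3) = 8,  s(4) = 0,  s(5) = 20,  s(6) = 14.
Since s(6) = s(1) = 14, the sequence is eventually periodic: after a pre-period of length 1 it cycles with period 5.

5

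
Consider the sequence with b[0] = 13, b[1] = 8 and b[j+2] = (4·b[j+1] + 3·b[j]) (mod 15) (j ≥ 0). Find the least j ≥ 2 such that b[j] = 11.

b[0] = 13, b[1] = 8, b[2] = 11, b[3] = 8, b[4] = 5, b[5] = 14, b[6] = 11, b[7] = 11, b[8] = 2, b[9] = 11, b[10] = 5, b[11] = 8, b[12] = 2, b[13] = 2, b[14] = 14, b[15] = 2, b[16] = 5, b[17] = 11, b[18] = 14, b[19] = 14, b[20] = 8, b[21] = 14, b[22] = 5, b[23] = 2, b[24] = 8, b[25] = 8, b[26] = 11.
Since (b[25], b[26]) = (b[1], b[2]) = (8, 11) (two consecutive terms determine the rest), the sequence is eventually periodic: after a pre-period of length 1 it cycles with period 24.
The value 11 first appears (with j ≥ 2) at b[2].

2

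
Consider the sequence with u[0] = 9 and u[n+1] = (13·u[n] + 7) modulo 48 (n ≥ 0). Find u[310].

7

Listing terms: u[0] = 9, u[1] = 28, u[2] = 35, u[3] = 30, u[4] = 13, u[5] = 32, u[6] = 39, u[7] = 34, u[8] = 17, u[9] = 36, u[10] = 43, u[11] = 38, u[12] = 21, u[13] = 40, u[14] = 47, u[15] = 42, u[16] = 25, u[17] = 44, u[18] = 3, u[19] = 46, u[20] = 29, u[21] = 0, u[22] = 7, u[23] = 2, u[24] = 33, u[25] = 4, u[26] = 11, u[27] = 6, u[28] = 37, u[29] = 8, u[30] = 15, u[31] = 10, u[32] = 41, u[33] = 12, u[34] = 19, u[35] = 14, u[36] = 45, u[37] = 16, u[38] = 23, u[39] = 18, u[40] = 1, u[41] = 20, u[42] = 27, u[43] = 22, u[44] = 5, u[45] = 24, u[46] = 31, u[47] = 26, u[48] = 9.
Since u[48] = u[0] = 9, the sequence is periodic with period 48.
(310 - 0) mod 48 = 22, so u[310] = u[22] = 7.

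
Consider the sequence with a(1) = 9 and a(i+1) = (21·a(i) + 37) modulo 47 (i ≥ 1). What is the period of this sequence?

We have a(1) = 9; a(2) = 38; a(3) = 36; a(4) = 41; a(5) = 5; a(6) = 1; a(7) = 11; a(8) = 33; a(9) = 25; a(10) = 45; a(11) = 42; a(12) = 26; a(13) = 19; a(14) = 13; a(15) = 28; a(16) = 14; a(17) = 2; a(18) = 32; a(19) = 4; a(20) = 27; a(21) = 40; a(22) = 31; a(23) = 30; a(24) = 9.
Since a(24) = a(1) = 9, the sequence is periodic with period 23.

23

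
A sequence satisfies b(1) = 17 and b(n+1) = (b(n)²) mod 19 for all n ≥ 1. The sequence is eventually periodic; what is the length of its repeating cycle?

Computing terms: b(1) = 17; b(2) = 4; b(3) = 16; b(4) = 9; b(5) = 5; b(6) = 6; b(7) = 17.
Since b(7) = b(1) = 17, the sequence is periodic with period 6.

6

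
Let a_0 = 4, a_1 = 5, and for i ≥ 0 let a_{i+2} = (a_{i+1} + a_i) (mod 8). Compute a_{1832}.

5

We have a_0 = 4,  a_1 = 5,  a_2 = 1,  a_3 = 6,  a_4 = 7,  a_5 = 5,  a_6 = 4,  a_7 = 1,  a_8 = 5,  a_9 = 6,  a_{10} = 3,  a_{11} = 1,  a_{12} = 4,  a_{13} = 5.
The sequence repeats with period 12.
(1832 - 0) mod 12 = 8, so a_{1832} = a_8 = 5.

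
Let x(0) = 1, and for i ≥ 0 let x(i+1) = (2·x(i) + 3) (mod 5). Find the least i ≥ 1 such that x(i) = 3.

2

x(0) = 1; x(1) = 0; x(2) = 3; x(3) = 4; x(4) = 1.
The sequence repeats with period 4.
The value 3 first appears (with i ≥ 1) at x(2).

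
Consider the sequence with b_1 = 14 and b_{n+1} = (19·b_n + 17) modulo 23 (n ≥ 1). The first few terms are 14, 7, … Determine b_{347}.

11

Computing terms: b_1 = 14; b_2 = 7; b_3 = 12; b_4 = 15; b_5 = 3; b_6 = 5; b_7 = 20; b_8 = 6; b_9 = 16; b_{10} = 22; b_{11} = 21; b_{12} = 2; b_{13} = 9; b_{14} = 4; b_{15} = 1; b_{16} = 13; b_{17} = 11; b_{18} = 19; b_{19} = 10; b_{20} = 0; b_{21} = 17; b_{22} = 18; b_{23} = 14.
The sequence repeats with period 22.
(347 - 1) mod 22 = 16, so b_{347} = b_{17} = 11.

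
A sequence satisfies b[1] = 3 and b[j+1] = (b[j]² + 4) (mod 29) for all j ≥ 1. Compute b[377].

28

Computing terms: b[1] = 3,  b[2] = 13,  b[3] = 28,  b[4] = 5,  b[5] = 0,  b[6] = 4,  b[7] = 20,  b[8] = 27,  b[9] = 8,  b[10] = 10,  b[11] = 17,  b[12] = 3.
Since b[12] = b[1] = 3, the sequence is periodic with period 11.
So b[377] = b[1 + ((377-1) mod 11)] = b[3] = 28.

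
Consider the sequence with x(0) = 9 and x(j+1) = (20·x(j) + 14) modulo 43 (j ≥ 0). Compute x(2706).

34

x(0) = 9; x(1) = 22; x(2) = 24; x(3) = 21; x(4) = 4; x(5) = 8; x(6) = 2; x(7) = 11; x(8) = 19; x(9) = 7; x(10) = 25; x(11) = 41; x(12) = 17; x(13) = 10; x(14) = 42; x(15) = 37; x(16) = 23; x(17) = 1; x(18) = 34; x(19) = 6; x(20) = 5; x(21) = 28; x(22) = 15; x(23) = 13; x(24) = 16; x(25) = 33; x(26) = 29; x(27) = 35; x(28) = 26; x(29) = 18; x(30) = 30; x(31) = 12; x(32) = 39; x(33) = 20; x(34) = 27; x(35) = 38; x(36) = 0; x(37) = 14; x(38) = 36; x(39) = 3; x(40) = 31; x(41) = 32; x(42) = 9.
The sequence repeats with period 42.
(2706 - 0) mod 42 = 18, so x(2706) = x(18) = 34.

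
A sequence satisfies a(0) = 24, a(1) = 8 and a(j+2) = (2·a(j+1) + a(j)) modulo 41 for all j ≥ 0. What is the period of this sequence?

Listing terms: a(0) = 24,  a(1) = 8,  a(2) = 40,  a(3) = 6,  a(4) = 11,  a(5) = 28,  a(6) = 26,  a(7) = 39,  a(8) = 22,  a(9) = 1,  a(10) = 24,  a(11) = 8.
The sequence repeats with period 10.

10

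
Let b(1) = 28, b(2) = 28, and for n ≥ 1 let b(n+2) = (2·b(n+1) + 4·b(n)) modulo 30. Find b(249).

28

Listing terms: b(1) = 28; b(2) = 28; b(3) = 18; b(4) = 28; b(5) = 8; b(6) = 8; b(7) = 18; b(8) = 8; b(9) = 28; b(10) = 28.
The sequence repeats with period 8.
So b(249) = b(1 + ((249-1) mod 8)) = b(1) = 28.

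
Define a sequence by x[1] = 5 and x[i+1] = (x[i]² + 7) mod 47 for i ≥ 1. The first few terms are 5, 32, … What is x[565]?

Listing terms: x[1] = 5, x[2] = 32, x[3] = 44, x[4] = 16, x[5] = 28, x[6] = 39, x[7] = 24, x[8] = 19, x[9] = 39.
Since x[9] = x[6] = 39, the sequence is eventually periodic: after a pre-period of length 5 it cycles with period 3.
For i ≥ 6, x[i] depends only on (i - 6) mod 3. (565 - 6) mod 3 = 1, so x[565] = x[7] = 24.

24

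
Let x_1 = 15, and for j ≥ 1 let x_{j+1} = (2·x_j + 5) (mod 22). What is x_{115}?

7

Listing terms: x_1 = 15, x_2 = 13, x_3 = 9, x_4 = 1, x_5 = 7, x_6 = 19, x_7 = 21, x_8 = 3, x_9 = 11, x_{10} = 5, x_{11} = 15.
The sequence repeats with period 10.
So x_{115} = x_{1 + ((115-1) mod 10)} = x_5 = 7.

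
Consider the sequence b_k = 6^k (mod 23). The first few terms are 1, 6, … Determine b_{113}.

Computing terms: b_0 = 1; b_1 = 6; b_2 = 13; b_3 = 9; b_4 = 8; b_5 = 2; b_6 = 12; b_7 = 3; b_8 = 18; b_9 = 16; b_{10} = 4; b_{11} = 1.
The sequence repeats with period 11.
(113 - 0) mod 11 = 3, so b_{113} = b_3 = 9.

9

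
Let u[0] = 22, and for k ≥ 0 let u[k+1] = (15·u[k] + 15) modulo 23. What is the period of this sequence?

Computing terms: u[0] = 22, u[1] = 0, u[2] = 15, u[3] = 10, u[4] = 4, u[5] = 6, u[6] = 13, u[7] = 3, u[8] = 14, u[9] = 18, u[10] = 9, u[11] = 12, u[12] = 11, u[13] = 19, u[14] = 1, u[15] = 7, u[16] = 5, u[17] = 21, u[18] = 8, u[19] = 20, u[20] = 16, u[21] = 2, u[22] = 22.
The sequence repeats with period 22.

22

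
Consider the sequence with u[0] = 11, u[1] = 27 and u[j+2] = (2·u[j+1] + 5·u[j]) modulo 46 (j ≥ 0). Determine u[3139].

Listing terms: u[0] = 11; u[1] = 27; u[2] = 17; u[3] = 31; u[4] = 9; u[5] = 35; u[6] = 23; u[7] = 37; u[8] = 5; u[9] = 11; u[10] = 1; u[11] = 11; u[12] = 27.
Since (u[11], u[12]) = (u[0], u[1]) = (11, 27) (two consecutive terms determine the rest), the sequence is periodic with period 11.
(3139 - 0) mod 11 = 4, so u[3139] = u[4] = 9.

9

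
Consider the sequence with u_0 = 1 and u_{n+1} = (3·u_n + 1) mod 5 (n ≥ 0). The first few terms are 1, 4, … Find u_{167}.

0

We have u_0 = 1, u_1 = 4, u_2 = 3, u_3 = 0, u_4 = 1.
The sequence repeats with period 4.
So u_{167} = u_{0 + ((167-0) mod 4)} = u_3 = 0.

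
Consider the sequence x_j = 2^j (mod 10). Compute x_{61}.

We have x_0 = 1,  x_1 = 2,  x_2 = 4,  x_3 = 8,  x_4 = 6,  x_5 = 2.
Since x_5 = x_1 = 2, the sequence is eventually periodic: after a pre-period of length 1 it cycles with period 4.
For j ≥ 1, x_j depends only on (j - 1) mod 4. (61 - 1) mod 4 = 0, so x_{61} = x_1 = 2.

2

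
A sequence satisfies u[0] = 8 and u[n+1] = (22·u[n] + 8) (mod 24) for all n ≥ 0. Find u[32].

We have u[0] = 8; u[1] = 16; u[2] = 0; u[3] = 8.
Since u[3] = u[0] = 8, the sequence is periodic with period 3.
(32 - 0) mod 3 = 2, so u[32] = u[2] = 0.

0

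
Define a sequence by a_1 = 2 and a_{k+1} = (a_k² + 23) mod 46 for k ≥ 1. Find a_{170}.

a_1 = 2,  a_2 = 27,  a_3 = 16,  a_4 = 3,  a_5 = 32,  a_6 = 35,  a_7 = 6,  a_8 = 13,  a_9 = 8,  a_{10} = 41,  a_{11} = 2.
The sequence repeats with period 10.
So a_{170} = a_{1 + ((170-1) mod 10)} = a_{10} = 41.

41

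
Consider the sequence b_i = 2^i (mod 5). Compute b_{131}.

b_0 = 1,  b_1 = 2,  b_2 = 4,  b_3 = 3,  b_4 = 1.
The sequence repeats with period 4.
So b_{131} = b_{0 + ((131-0) mod 4)} = b_3 = 3.

3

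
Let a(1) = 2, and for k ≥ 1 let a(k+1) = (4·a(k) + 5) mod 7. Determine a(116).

We have a(1) = 2; a(2) = 6; a(3) = 1; a(4) = 2.
Since a(4) = a(1) = 2, the sequence is periodic with period 3.
So a(116) = a(1 + ((116-1) mod 3)) = a(2) = 6.

6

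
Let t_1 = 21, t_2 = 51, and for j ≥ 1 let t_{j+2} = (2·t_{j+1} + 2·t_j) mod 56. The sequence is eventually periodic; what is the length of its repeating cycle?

48

We have t_1 = 21; t_2 = 51; t_3 = 32; t_4 = 54; t_5 = 4; t_6 = 4; t_7 = 16; t_8 = 40; t_9 = 0; t_{10} = 24; t_{11} = 48; t_{12} = 32; t_{13} = 48; t_{14} = 48; t_{15} = 24; t_{16} = 32; t_{17} = 0; t_{18} = 8; t_{19} = 16; t_{20} = 48; t_{21} = 16; t_{22} = 16; t_{23} = 8; t_{24} = 48; t_{25} = 0; t_{26} = 40; t_{27} = 24; t_{28} = 16; t_{29} = 24; t_{30} = 24; t_{31} = 40; t_{32} = 16; t_{33} = 0; t_{34} = 32; t_{35} = 8; t_{36} = 24; t_{37} = 8; t_{38} = 8; t_{39} = 32; t_{40} = 24; t_{41} = 0; t_{42} = 48; t_{43} = 40; t_{44} = 8; t_{45} = 40; t_{46} = 40; t_{47} = 48; t_{48} = 8; t_{49} = 0; t_{50} = 16; t_{51} = 32; t_{52} = 40; t_{53} = 32; t_{54} = 32; t_{55} = 16; t_{56} = 40.
Since (t_{55}, t_{56}) = (t_7, t_8) = (16, 40) (two consecutive terms determine the rest), the sequence is eventually periodic: after a pre-period of length 6 it cycles with period 48.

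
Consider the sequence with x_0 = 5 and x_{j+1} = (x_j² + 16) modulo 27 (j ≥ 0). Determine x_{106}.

x_0 = 5,  x_1 = 14,  x_2 = 23,  x_3 = 5.
Since x_3 = x_0 = 5, the sequence is periodic with period 3.
So x_{106} = x_{0 + ((106-0) mod 3)} = x_1 = 14.

14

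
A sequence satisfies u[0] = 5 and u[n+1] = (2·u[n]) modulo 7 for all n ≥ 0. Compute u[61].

3

Listing terms: u[0] = 5,  u[1] = 3,  u[2] = 6,  u[3] = 5.
Since u[3] = u[0] = 5, the sequence is periodic with period 3.
So u[61] = u[0 + ((61-0) mod 3)] = u[1] = 3.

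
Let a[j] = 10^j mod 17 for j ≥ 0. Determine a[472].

Computing terms: a[0] = 1, a[1] = 10, a[2] = 15, a[3] = 14, a[4] = 4, a[5] = 6, a[6] = 9, a[7] = 5, a[8] = 16, a[9] = 7, a[10] = 2, a[11] = 3, a[12] = 13, a[13] = 11, a[14] = 8, a[15] = 12, a[16] = 1.
Since a[16] = a[0] = 1, the sequence is periodic with period 16.
(472 - 0) mod 16 = 8, so a[472] = a[8] = 16.

16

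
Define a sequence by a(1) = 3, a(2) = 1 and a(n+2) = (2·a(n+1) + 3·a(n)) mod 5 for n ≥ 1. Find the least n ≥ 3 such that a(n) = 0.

4

We have a(1) = 3; a(2) = 1; a(3) = 1; a(4) = 0; a(5) = 3; a(6) = 1.
Since (a(5), a(6)) = (a(1), a(2)) = (3, 1) (two consecutive terms determine the rest), the sequence is periodic with period 4.
The value 0 first appears (with n ≥ 3) at a(4).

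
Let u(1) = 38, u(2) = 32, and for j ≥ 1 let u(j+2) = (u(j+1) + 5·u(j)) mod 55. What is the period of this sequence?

40

Computing terms: u(1) = 38; u(2) = 32; u(3) = 2; u(4) = 52; u(5) = 7; u(6) = 47; u(7) = 27; u(8) = 42; u(9) = 12; u(10) = 2; u(11) = 7; u(12) = 17; u(13) = 52; u(14) = 27; u(15) = 12; u(16) = 37; u(17) = 42; u(18) = 7; u(19) = 52; u(20) = 32; u(21) = 17; u(22) = 12; u(23) = 42; u(24) = 47; u(25) = 37; u(26) = 52; u(27) = 17; u(28) = 2; u(29) = 32; u(30) = 42; u(31) = 37; u(32) = 27; u(33) = 47; u(34) = 17; u(35) = 32; u(36) = 7; u(37) = 2; u(38) = 37; u(39) = 47; u(40) = 12; u(41) = 27; u(42) = 32; u(43) = 2.
Since (u(42), u(43)) = (u(2), u(3)) = (32, 2) (two consecutive terms determine the rest), the sequence is eventually periodic: after a pre-period of length 1 it cycles with period 40.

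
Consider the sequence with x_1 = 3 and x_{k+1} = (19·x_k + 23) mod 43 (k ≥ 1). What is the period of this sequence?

42

x_1 = 3; x_2 = 37; x_3 = 38; x_4 = 14; x_5 = 31; x_6 = 10; x_7 = 41; x_8 = 28; x_9 = 39; x_{10} = 33; x_{11} = 5; x_{12} = 32; x_{13} = 29; x_{14} = 15; x_{15} = 7; x_{16} = 27; x_{17} = 20; x_{18} = 16; x_{19} = 26; x_{20} = 1; x_{21} = 42; x_{22} = 4; x_{23} = 13; x_{24} = 12; x_{25} = 36; x_{26} = 19; x_{27} = 40; x_{28} = 9; x_{29} = 22; x_{30} = 11; x_{31} = 17; x_{32} = 2; x_{33} = 18; x_{34} = 21; x_{35} = 35; x_{36} = 0; x_{37} = 23; x_{38} = 30; x_{39} = 34; x_{40} = 24; x_{41} = 6; x_{42} = 8; x_{43} = 3.
Since x_{43} = x_1 = 3, the sequence is periodic with period 42.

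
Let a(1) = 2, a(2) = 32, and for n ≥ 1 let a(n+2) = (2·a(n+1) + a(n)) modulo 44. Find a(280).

12

Computing terms: a(1) = 2,  a(2) = 32,  a(3) = 22,  a(4) = 32,  a(5) = 42,  a(6) = 28,  a(7) = 10,  a(8) = 4,  a(9) = 18,  a(10) = 40,  a(11) = 10,  a(12) = 16,  a(13) = 42,  a(14) = 12,  a(15) = 22,  a(16) = 12,  a(17) = 2,  a(18) = 16,  a(19) = 34,  a(20) = 40,  a(21) = 26,  a(22) = 4,  a(23) = 34,  a(24) = 28,  a(25) = 2,  a(26) = 32.
Since (a(25), a(26)) = (a(1), a(2)) = (2, 32) (two consecutive terms determine the rest), the sequence is periodic with period 24.
So a(280) = a(1 + ((280-1) mod 24)) = a(16) = 12.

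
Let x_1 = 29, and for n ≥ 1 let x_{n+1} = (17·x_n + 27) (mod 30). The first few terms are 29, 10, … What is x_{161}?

We have x_1 = 29,  x_2 = 10,  x_3 = 17,  x_4 = 16,  x_5 = 29.
The sequence repeats with period 4.
So x_{161} = x_{1 + ((161-1) mod 4)} = x_1 = 29.

29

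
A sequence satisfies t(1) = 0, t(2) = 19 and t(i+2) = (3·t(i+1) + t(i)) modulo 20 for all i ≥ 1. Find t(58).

10

We have t(1) = 0; t(2) = 19; t(3) = 17; t(4) = 10; t(5) = 7; t(6) = 11; t(7) = 0; t(8) = 11; t(9) = 13; t(10) = 10; t(11) = 3; t(12) = 19; t(13) = 0; t(14) = 19.
Since (t(13), t(14)) = (t(1), t(2)) = (0, 19) (two consecutive terms determine the rest), the sequence is periodic with period 12.
So t(58) = t(1 + ((58-1) mod 12)) = t(10) = 10.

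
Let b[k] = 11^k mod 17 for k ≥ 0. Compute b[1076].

4

Listing terms: b[0] = 1; b[1] = 11; b[2] = 2; b[3] = 5; b[4] = 4; b[5] = 10; b[6] = 8; b[7] = 3; b[8] = 16; b[9] = 6; b[10] = 15; b[11] = 12; b[12] = 13; b[13] = 7; b[14] = 9; b[15] = 14; b[16] = 1.
Since b[16] = b[0] = 1, the sequence is periodic with period 16.
(1076 - 0) mod 16 = 4, so b[1076] = b[4] = 4.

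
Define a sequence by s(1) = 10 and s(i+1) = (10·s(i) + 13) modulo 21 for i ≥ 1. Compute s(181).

10

Listing terms: s(1) = 10, s(2) = 8, s(3) = 9, s(4) = 19, s(5) = 14, s(6) = 6, s(7) = 10.
The sequence repeats with period 6.
So s(181) = s(1 + ((181-1) mod 6)) = s(1) = 10.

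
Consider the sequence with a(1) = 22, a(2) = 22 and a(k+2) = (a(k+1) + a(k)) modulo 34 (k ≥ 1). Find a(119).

We have a(1) = 22,  a(2) = 22,  a(3) = 10,  a(4) = 32,  a(5) = 8,  a(6) = 6,  a(7) = 14,  a(8) = 20,  a(9) = 0,  a(10) = 20,  a(11) = 20,  a(12) = 6,  a(13) = 26,  a(14) = 32,  a(15) = 24,  a(16) = 22,  a(17) = 12,  a(18) = 0,  a(19) = 12,  a(20) = 12,  a(21) = 24,  a(22) = 2,  a(23) = 26,  a(24) = 28,  a(25) = 20,  a(26) = 14,  a(27) = 0,  a(28) = 14,  a(29) = 14,  a(30) = 28,  a(31) = 8,  a(32) = 2,  a(33) = 10,  a(34) = 12,  a(35) = 22,  a(36) = 0,  a(37) = 22,  a(38) = 22.
Since (a(37), a(38)) = (a(1), a(2)) = (22, 22) (two consecutive terms determine the rest), the sequence is periodic with period 36.
So a(119) = a(1 + ((119-1) mod 36)) = a(11) = 20.

20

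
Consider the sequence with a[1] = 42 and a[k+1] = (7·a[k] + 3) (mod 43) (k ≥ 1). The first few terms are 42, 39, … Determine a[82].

Computing terms: a[1] = 42,  a[2] = 39,  a[3] = 18,  a[4] = 0,  a[5] = 3,  a[6] = 24,  a[7] = 42.
The sequence repeats with period 6.
(82 - 1) mod 6 = 3, so a[82] = a[4] = 0.

0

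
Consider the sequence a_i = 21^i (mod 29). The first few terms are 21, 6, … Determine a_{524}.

16

Computing terms: a_1 = 21, a_2 = 6, a_3 = 10, a_4 = 7, a_5 = 2, a_6 = 13, a_7 = 12, a_8 = 20, a_9 = 14, a_{10} = 4, a_{11} = 26, a_{12} = 24, a_{13} = 11, a_{14} = 28, a_{15} = 8, a_{16} = 23, a_{17} = 19, a_{18} = 22, a_{19} = 27, a_{20} = 16, a_{21} = 17, a_{22} = 9, a_{23} = 15, a_{24} = 25, a_{25} = 3, a_{26} = 5, a_{27} = 18, a_{28} = 1, a_{29} = 21.
Since a_{29} = a_1 = 21, the sequence is periodic with period 28.
So a_{524} = a_{1 + ((524-1) mod 28)} = a_{20} = 16.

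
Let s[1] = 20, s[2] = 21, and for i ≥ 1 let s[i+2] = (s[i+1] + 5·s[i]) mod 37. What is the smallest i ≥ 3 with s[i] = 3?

Computing terms: s[1] = 20; s[2] = 21; s[3] = 10; s[4] = 4; s[5] = 17; s[6] = 0; s[7] = 11; s[8] = 11; s[9] = 29; s[10] = 10; s[11] = 7; s[12] = 20; s[13] = 18; s[14] = 7; s[15] = 23; s[16] = 21; s[17] = 25; s[18] = 19; s[19] = 33; s[20] = 17; s[21] = 34; s[22] = 8; s[23] = 30; s[24] = 33; s[25] = 35; s[26] = 15; s[27] = 5; s[28] = 6; s[29] = 31; s[30] = 24; s[31] = 31; s[32] = 3; s[33] = 10; s[34] = 25; s[35] = 1; s[36] = 15; s[37] = 20; s[38] = 21.
The sequence repeats with period 36.
The value 3 first appears (with i ≥ 3) at s[32].

32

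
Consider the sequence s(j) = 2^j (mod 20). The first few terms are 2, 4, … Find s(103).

8

We have s(1) = 2; s(2) = 4; s(3) = 8; s(4) = 16; s(5) = 12; s(6) = 4.
Since s(6) = s(2) = 4, the sequence is eventually periodic: after a pre-period of length 1 it cycles with period 4.
For j ≥ 2, s(j) depends only on (j - 2) mod 4. (103 - 2) mod 4 = 1, so s(103) = s(3) = 8.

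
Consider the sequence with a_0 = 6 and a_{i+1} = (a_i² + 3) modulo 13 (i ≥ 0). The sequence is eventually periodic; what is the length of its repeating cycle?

a_0 = 6,  a_1 = 0,  a_2 = 3,  a_3 = 12,  a_4 = 4,  a_5 = 6.
Since a_5 = a_0 = 6, the sequence is periodic with period 5.

5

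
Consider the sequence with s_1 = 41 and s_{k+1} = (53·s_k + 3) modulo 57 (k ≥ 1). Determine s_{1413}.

s_1 = 41; s_2 = 10; s_3 = 20; s_4 = 37; s_5 = 26; s_6 = 13; s_7 = 8; s_8 = 28; s_9 = 5; s_{10} = 40; s_{11} = 14; s_{12} = 4; s_{13} = 44; s_{14} = 55; s_{15} = 11; s_{16} = 16; s_{17} = 53; s_{18} = 19; s_{19} = 41.
Since s_{19} = s_1 = 41, the sequence is periodic with period 18.
(1413 - 1) mod 18 = 8, so s_{1413} = s_9 = 5.

5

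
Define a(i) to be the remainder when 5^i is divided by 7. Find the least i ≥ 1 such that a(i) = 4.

2

Computing terms: a(0) = 1, a(1) = 5, a(2) = 4, a(3) = 6, a(4) = 2, a(5) = 3, a(6) = 1.
Since a(6) = a(0) = 1, the sequence is periodic with period 6.
The value 4 first appears (with i ≥ 1) at a(2).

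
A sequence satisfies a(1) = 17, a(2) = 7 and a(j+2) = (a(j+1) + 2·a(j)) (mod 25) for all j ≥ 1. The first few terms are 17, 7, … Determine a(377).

22

We have a(1) = 17; a(2) = 7; a(3) = 16; a(4) = 5; a(5) = 12; a(6) = 22; a(7) = 21; a(8) = 15; a(9) = 7; a(10) = 12; a(11) = 1; a(12) = 0; a(13) = 2; a(14) = 2; a(15) = 6; a(16) = 10; a(17) = 22; a(18) = 17; a(19) = 11; a(20) = 20; a(21) = 17; a(22) = 7.
Since (a(21), a(22)) = (a(1), a(2)) = (17, 7) (two consecutive terms determine the rest), the sequence is periodic with period 20.
So a(377) = a(1 + ((377-1) mod 20)) = a(17) = 22.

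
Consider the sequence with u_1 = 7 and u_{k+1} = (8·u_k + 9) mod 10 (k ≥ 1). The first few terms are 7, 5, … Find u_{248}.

1

We have u_1 = 7, u_2 = 5, u_3 = 9, u_4 = 1, u_5 = 7.
The sequence repeats with period 4.
So u_{248} = u_{1 + ((248-1) mod 4)} = u_4 = 1.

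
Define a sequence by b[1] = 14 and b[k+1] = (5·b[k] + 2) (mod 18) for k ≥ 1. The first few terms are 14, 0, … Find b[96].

6

Computing terms: b[1] = 14,  b[2] = 0,  b[3] = 2,  b[4] = 12,  b[5] = 8,  b[6] = 6,  b[7] = 14.
The sequence repeats with period 6.
(96 - 1) mod 6 = 5, so b[96] = b[6] = 6.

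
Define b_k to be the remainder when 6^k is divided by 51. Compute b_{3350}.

42

b_1 = 6, b_2 = 36, b_3 = 12, b_4 = 21, b_5 = 24, b_6 = 42, b_7 = 48, b_8 = 33, b_9 = 45, b_{10} = 15, b_{11} = 39, b_{12} = 30, b_{13} = 27, b_{14} = 9, b_{15} = 3, b_{16} = 18, b_{17} = 6.
The sequence repeats with period 16.
So b_{3350} = b_{1 + ((3350-1) mod 16)} = b_6 = 42.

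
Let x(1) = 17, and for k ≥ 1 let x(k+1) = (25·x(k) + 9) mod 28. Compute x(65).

Computing terms: x(1) = 17; x(2) = 14; x(3) = 23; x(4) = 24; x(5) = 21; x(6) = 2; x(7) = 3; x(8) = 0; x(9) = 9; x(10) = 10; x(11) = 7; x(12) = 16; x(13) = 17.
The sequence repeats with period 12.
So x(65) = x(1 + ((65-1) mod 12)) = x(5) = 21.

21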